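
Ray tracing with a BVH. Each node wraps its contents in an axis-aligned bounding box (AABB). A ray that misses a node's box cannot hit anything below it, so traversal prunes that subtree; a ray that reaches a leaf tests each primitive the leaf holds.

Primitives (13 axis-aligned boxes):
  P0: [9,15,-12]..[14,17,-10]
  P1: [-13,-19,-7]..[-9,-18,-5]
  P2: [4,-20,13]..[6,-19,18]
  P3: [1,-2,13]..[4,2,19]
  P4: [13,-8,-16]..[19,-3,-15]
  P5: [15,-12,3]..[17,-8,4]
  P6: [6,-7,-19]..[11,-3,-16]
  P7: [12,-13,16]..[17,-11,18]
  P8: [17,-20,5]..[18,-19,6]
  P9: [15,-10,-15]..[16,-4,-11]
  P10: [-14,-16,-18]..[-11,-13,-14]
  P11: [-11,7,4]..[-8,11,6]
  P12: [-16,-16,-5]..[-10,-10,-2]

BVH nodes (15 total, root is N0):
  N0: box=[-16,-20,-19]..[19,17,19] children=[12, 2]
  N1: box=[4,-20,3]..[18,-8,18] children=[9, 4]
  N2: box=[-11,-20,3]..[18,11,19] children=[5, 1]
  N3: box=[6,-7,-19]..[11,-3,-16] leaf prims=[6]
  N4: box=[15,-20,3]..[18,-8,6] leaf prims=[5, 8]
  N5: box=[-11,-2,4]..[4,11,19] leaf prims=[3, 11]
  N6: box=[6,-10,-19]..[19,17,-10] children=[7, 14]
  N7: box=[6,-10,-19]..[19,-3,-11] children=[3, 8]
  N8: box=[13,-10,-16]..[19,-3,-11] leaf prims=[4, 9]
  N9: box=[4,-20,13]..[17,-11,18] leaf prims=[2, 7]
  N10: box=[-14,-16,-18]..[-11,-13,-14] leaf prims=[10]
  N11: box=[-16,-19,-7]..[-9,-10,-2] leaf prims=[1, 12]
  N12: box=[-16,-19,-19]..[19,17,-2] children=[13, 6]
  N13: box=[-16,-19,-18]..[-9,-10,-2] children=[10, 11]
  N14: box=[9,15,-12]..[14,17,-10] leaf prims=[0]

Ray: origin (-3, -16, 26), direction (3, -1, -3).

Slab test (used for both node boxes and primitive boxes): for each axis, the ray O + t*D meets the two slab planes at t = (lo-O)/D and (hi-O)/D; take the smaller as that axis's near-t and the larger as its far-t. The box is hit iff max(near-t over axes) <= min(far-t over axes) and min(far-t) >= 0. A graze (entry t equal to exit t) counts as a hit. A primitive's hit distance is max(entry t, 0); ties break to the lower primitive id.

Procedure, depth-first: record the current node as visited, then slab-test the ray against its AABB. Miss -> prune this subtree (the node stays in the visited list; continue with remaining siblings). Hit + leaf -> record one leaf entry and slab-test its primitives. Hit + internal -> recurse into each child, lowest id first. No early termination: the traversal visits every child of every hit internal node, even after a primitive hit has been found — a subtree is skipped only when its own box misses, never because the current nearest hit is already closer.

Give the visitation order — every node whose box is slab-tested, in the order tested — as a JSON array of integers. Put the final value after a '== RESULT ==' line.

Traverse from the root:
N0 x:[-13/3,22/3] y:[-33,4] z:[7/3,15] -> hit [7/3,4], descend [2, 12]
  N2 x:[-8/3,7] y:[-27,4] z:[7/3,23/3] -> hit [7/3,4], descend [1, 5]
    N1 x:[7/3,7] y:[-8,4] z:[8/3,23/3] -> hit [8/3,4], descend [4, 9]
      N4 x:[6,7] y:[-8,4] z:[20/3,23/3] -> miss, prune
      N9 x:[7/3,20/3] y:[-5,4] z:[8/3,13/3] -> hit [8/3,4] leaf, test {P2@t=3, P7(miss)}
    N5 x:[-8/3,7/3] y:[-27,-14] z:[7/3,22/3] -> miss, prune
  N12 x:[-13/3,22/3] y:[-33,3] z:[28/3,15] -> miss, prune

Summary -> nodes [0, 2, 1, 4, 9, 5, 12]; box-tests=7; leaf-entries=1; first=P2

== RESULT ==
[0, 2, 1, 4, 9, 5, 12]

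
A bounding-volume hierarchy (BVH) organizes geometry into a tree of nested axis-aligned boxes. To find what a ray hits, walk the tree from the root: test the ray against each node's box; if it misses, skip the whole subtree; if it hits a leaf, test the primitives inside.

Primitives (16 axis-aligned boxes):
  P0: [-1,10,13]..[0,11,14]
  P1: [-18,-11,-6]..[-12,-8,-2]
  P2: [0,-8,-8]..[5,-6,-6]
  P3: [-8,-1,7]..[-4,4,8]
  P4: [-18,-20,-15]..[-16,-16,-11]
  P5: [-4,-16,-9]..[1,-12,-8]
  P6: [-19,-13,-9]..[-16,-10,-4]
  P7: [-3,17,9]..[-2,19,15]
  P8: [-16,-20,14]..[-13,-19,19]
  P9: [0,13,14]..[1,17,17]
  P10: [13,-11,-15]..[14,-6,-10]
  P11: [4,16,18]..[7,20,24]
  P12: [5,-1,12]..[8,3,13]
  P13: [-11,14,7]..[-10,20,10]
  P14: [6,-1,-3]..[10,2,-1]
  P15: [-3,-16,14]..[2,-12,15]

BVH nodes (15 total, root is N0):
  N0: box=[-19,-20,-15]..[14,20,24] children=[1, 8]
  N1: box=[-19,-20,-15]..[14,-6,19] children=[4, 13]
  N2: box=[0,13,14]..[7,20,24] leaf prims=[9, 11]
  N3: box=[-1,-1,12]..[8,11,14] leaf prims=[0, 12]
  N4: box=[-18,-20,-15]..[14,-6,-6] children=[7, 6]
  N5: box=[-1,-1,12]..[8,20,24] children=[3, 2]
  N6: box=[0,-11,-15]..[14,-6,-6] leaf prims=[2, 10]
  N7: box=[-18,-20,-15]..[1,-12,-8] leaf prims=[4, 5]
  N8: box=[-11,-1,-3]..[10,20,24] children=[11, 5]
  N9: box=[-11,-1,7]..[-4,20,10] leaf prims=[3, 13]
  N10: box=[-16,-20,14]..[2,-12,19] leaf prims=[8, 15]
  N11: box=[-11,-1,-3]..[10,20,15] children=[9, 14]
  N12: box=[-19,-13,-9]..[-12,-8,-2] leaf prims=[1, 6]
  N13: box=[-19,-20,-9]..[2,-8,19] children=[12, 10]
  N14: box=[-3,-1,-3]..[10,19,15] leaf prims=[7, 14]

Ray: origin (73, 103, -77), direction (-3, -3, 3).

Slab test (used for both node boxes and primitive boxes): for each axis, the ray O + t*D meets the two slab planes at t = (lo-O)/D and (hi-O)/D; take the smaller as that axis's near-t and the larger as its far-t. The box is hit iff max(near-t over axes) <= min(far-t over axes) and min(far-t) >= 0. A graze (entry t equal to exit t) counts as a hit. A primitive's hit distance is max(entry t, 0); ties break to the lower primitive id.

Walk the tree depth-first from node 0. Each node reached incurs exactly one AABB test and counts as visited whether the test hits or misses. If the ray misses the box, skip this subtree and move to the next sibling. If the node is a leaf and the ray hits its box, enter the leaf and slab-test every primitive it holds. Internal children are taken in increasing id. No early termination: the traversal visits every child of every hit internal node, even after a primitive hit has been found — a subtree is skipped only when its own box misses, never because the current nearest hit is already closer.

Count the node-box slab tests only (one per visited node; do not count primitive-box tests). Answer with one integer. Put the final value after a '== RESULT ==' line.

Walk:
N0 x:[59/3,92/3] y:[83/3,41] z:[62/3,101/3] -> hit [83/3,92/3], descend [1, 8]
  N1 x:[59/3,92/3] y:[109/3,41] z:[62/3,32] -> miss, prune
  N8 x:[21,28] y:[83/3,104/3] z:[74/3,101/3] -> hit [83/3,28], descend [5, 11]
    N5 x:[65/3,74/3] y:[83/3,104/3] z:[89/3,101/3] -> miss, prune
    N11 x:[21,28] y:[83/3,104/3] z:[74/3,92/3] -> hit [83/3,28], descend [9, 14]
      N9 x:[77/3,28] y:[83/3,104/3] z:[28,29] -> hit [28,28] leaf, test {P3(miss), P13@t=28}
      N14 x:[21,76/3] y:[28,104/3] z:[74/3,92/3] -> miss, prune

Summary -> nodes [0, 1, 8, 5, 11, 9, 14]; box-tests=7; leaf-entries=1; first=P13

== RESULT ==
7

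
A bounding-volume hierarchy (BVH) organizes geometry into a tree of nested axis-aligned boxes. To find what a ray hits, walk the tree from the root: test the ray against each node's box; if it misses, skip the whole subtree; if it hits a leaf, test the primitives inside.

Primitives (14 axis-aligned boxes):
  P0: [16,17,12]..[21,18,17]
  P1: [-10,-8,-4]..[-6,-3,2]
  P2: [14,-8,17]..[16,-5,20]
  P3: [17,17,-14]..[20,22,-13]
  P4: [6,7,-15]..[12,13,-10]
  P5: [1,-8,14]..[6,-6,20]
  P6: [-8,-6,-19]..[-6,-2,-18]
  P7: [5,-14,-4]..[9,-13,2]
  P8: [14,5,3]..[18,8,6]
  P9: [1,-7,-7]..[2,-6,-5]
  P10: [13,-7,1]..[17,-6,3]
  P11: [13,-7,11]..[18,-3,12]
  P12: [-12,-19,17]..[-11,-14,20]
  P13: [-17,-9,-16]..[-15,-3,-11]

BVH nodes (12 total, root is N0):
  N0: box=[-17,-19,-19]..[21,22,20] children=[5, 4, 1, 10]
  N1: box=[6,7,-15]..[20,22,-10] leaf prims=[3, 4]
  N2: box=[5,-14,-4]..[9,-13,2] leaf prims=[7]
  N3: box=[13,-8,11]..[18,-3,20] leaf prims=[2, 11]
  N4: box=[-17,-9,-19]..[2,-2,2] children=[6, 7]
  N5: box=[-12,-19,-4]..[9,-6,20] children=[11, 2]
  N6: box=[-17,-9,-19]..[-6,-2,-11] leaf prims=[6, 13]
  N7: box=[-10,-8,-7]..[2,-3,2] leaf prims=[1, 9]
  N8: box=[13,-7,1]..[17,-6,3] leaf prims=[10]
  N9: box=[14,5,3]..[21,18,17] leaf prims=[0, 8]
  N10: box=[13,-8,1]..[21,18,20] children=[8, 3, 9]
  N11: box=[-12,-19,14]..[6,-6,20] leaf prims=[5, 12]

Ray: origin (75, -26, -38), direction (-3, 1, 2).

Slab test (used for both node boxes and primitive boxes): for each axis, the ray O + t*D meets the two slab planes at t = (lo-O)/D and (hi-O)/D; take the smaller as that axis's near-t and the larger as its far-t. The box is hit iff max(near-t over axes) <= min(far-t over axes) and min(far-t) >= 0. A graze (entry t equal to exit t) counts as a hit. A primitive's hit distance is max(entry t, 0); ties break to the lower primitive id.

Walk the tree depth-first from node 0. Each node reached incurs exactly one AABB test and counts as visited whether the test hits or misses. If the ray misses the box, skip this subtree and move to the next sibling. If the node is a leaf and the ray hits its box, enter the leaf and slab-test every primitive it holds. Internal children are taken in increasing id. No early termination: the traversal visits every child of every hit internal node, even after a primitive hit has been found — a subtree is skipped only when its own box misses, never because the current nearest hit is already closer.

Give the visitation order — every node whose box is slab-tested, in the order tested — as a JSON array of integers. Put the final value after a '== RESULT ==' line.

Walk:
N0 x:[18,92/3] y:[7,48] z:[19/2,29] -> hit [18,29], descend [1, 4, 5, 10]
  N1 x:[55/3,23] y:[33,48] z:[23/2,14] -> miss, prune
  N4 x:[73/3,92/3] y:[17,24] z:[19/2,20] -> miss, prune
  N5 x:[22,29] y:[7,20] z:[17,29] -> miss, prune
  N10 x:[18,62/3] y:[18,44] z:[39/2,29] -> hit [39/2,62/3], descend [3, 8, 9]
    N3 x:[19,62/3] y:[18,23] z:[49/2,29] -> miss, prune
    N8 x:[58/3,62/3] y:[19,20] z:[39/2,41/2] -> hit [39/2,20] leaf, test {P10@t=39/2}
    N9 x:[18,61/3] y:[31,44] z:[41/2,55/2] -> miss, prune

Visited [0, 1, 4, 5, 10, 3, 8, 9]. Tests: 8 box, 1 leaf. Nearest: P10.

== RESULT ==
[0, 1, 4, 5, 10, 3, 8, 9]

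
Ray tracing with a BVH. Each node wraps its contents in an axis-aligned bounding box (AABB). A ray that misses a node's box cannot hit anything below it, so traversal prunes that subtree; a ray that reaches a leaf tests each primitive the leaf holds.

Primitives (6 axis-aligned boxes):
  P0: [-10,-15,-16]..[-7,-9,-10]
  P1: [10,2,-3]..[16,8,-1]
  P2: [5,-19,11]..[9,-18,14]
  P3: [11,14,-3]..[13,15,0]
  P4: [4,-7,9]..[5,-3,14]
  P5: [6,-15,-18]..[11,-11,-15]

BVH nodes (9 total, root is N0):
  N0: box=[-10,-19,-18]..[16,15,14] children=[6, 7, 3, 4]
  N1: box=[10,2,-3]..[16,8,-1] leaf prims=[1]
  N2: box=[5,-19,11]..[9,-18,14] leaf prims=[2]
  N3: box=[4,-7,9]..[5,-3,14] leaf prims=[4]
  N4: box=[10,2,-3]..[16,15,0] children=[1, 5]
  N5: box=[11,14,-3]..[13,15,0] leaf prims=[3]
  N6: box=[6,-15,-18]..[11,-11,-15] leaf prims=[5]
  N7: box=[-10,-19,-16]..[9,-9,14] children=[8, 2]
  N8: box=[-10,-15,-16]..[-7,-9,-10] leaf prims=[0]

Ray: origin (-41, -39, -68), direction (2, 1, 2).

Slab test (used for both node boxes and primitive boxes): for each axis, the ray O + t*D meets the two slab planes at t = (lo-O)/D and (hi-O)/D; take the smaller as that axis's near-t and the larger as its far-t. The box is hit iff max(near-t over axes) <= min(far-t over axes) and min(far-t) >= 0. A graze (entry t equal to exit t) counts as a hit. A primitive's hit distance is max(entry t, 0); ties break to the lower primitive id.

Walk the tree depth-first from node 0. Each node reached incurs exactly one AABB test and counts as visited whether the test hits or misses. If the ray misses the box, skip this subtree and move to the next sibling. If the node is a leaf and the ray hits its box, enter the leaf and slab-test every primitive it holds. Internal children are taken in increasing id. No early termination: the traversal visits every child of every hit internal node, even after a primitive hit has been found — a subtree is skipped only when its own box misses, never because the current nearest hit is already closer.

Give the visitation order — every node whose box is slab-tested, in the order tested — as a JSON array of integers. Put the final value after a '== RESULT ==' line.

Walk:
N0 x:[31/2,57/2] y:[20,54] z:[25,41] -> hit [25,57/2], descend [3, 4, 6, 7]
  N3 x:[45/2,23] y:[32,36] z:[77/2,41] -> miss, prune
  N4 x:[51/2,57/2] y:[41,54] z:[65/2,34] -> miss, prune
  N6 x:[47/2,26] y:[24,28] z:[25,53/2] -> hit [25,26] leaf, test {P5@t=25}
  N7 x:[31/2,25] y:[20,30] z:[26,41] -> miss, prune

5 AABB tests over nodes [0, 3, 4, 6, 7]; 1 leaf entered; closest P5.

== RESULT ==
[0, 3, 4, 6, 7]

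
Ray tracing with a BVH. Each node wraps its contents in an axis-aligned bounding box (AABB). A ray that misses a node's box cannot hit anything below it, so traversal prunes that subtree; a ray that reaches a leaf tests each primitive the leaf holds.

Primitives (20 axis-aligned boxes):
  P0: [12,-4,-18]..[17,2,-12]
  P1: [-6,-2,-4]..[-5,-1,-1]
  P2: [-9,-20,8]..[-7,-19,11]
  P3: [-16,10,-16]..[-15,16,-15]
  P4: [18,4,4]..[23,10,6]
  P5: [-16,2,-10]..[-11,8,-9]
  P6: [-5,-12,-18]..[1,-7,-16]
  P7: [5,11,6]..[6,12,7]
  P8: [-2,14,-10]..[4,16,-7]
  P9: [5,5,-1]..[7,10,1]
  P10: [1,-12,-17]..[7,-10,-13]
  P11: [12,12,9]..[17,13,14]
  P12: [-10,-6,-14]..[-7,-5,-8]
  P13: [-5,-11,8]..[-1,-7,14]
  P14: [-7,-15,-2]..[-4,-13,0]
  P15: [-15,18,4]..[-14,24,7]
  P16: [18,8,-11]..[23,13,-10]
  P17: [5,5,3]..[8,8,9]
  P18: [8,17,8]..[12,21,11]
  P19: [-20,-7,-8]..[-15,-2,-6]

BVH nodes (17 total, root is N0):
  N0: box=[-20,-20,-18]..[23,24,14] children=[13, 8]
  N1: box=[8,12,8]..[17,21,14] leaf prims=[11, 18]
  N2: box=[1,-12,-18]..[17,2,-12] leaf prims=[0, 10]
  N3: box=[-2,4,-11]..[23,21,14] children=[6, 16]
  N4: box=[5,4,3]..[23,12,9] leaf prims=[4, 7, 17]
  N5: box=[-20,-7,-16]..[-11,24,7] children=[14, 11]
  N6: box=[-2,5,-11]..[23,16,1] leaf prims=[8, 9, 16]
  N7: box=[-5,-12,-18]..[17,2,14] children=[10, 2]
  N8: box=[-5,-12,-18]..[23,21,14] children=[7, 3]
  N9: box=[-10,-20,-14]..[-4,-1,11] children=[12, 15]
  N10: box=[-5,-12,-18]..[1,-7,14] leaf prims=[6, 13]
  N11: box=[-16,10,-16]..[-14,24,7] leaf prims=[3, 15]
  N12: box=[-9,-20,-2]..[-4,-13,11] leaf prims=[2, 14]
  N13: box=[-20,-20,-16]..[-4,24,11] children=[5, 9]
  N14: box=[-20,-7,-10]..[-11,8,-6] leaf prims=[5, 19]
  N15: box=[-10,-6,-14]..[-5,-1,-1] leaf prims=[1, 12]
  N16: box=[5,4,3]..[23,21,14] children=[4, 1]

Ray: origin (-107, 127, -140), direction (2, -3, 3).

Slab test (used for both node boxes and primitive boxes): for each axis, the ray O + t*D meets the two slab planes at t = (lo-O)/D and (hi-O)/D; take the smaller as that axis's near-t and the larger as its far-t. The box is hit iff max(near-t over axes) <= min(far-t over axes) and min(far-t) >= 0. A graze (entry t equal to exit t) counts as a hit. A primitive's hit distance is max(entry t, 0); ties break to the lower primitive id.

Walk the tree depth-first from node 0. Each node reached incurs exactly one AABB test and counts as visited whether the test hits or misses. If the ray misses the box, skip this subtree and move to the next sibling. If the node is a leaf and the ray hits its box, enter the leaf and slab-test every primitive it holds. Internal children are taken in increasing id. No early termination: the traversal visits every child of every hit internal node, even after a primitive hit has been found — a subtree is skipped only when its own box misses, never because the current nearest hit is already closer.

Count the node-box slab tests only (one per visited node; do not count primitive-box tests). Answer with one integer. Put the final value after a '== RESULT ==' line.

Traverse from the root:
N0 x:[87/2,65] y:[103/3,49] z:[122/3,154/3] -> hit [87/2,49], descend [8, 13]
  N8 x:[51,65] y:[106/3,139/3] z:[122/3,154/3] -> miss, prune
  N13 x:[87/2,103/2] y:[103/3,49] z:[124/3,151/3] -> hit [87/2,49], descend [5, 9]
    N5 x:[87/2,48] y:[103/3,134/3] z:[124/3,49] -> hit [87/2,134/3], descend [11, 14]
      N11 x:[91/2,93/2] y:[103/3,39] z:[124/3,49] -> miss, prune
      N14 x:[87/2,48] y:[119/3,134/3] z:[130/3,134/3] -> hit [87/2,134/3] leaf, test {P5(miss), P19@t=44}
    N9 x:[97/2,103/2] y:[128/3,49] z:[42,151/3] -> hit [97/2,49], descend [12, 15]
      N12 x:[49,103/2] y:[140/3,49] z:[46,151/3] -> hit [49,49] leaf, test {P2(miss), P14(miss)}
      N15 x:[97/2,51] y:[128/3,133/3] z:[42,139/3] -> miss, prune

Summary -> nodes [0, 8, 13, 5, 11, 14, 9, 12, 15]; box-tests=9; leaf-entries=2; first=P19

== RESULT ==
9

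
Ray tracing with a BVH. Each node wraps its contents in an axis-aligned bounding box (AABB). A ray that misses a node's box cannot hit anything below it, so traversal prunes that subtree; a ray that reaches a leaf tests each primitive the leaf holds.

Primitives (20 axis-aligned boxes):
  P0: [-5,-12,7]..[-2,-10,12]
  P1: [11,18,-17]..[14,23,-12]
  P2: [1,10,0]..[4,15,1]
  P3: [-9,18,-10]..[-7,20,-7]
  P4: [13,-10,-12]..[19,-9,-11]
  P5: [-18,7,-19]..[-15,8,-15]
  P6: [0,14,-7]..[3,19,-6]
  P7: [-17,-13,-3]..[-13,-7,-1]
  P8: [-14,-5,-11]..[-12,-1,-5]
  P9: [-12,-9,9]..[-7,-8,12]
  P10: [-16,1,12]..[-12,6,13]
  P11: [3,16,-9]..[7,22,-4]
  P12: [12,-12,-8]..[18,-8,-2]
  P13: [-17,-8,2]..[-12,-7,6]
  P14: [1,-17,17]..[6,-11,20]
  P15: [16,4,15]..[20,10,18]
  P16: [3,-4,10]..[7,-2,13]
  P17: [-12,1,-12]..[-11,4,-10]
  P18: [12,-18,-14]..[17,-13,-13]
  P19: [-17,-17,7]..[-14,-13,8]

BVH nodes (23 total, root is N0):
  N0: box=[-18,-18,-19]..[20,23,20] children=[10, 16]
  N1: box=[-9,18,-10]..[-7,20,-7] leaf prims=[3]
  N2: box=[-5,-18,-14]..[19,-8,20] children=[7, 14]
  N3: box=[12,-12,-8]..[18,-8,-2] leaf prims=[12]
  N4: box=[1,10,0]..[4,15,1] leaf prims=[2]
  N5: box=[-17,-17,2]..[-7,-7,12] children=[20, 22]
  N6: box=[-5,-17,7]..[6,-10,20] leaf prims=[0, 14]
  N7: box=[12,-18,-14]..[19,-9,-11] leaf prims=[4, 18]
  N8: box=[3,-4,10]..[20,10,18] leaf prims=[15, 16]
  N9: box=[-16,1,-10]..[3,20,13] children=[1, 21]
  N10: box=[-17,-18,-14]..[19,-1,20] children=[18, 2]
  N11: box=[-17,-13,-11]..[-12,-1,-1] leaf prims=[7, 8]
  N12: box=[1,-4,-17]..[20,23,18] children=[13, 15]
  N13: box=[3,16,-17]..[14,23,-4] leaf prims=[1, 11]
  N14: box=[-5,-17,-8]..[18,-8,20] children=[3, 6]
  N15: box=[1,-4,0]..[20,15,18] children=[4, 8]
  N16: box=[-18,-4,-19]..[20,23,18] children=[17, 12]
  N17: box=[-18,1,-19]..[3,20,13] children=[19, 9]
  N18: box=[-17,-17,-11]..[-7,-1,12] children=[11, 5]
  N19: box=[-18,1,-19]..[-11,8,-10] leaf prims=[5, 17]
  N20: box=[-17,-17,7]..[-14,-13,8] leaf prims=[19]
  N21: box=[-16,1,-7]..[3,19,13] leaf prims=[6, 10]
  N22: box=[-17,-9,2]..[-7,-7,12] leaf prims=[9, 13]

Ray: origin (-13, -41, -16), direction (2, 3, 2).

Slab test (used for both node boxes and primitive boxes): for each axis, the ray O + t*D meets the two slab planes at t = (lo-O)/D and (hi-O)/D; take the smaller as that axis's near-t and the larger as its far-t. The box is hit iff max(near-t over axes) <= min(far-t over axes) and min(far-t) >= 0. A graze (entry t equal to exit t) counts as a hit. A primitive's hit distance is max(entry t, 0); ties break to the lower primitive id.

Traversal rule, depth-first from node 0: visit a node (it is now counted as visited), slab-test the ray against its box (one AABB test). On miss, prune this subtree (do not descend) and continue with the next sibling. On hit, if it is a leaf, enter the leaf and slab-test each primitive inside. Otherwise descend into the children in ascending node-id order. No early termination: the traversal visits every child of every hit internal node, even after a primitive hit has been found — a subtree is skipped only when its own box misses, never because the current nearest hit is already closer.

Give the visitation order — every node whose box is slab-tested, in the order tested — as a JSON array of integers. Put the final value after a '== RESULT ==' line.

Traverse from the root:
N0 x:[-5/2,33/2] y:[23/3,64/3] z:[-3/2,18] -> hit [23/3,33/2], descend [10, 16]
  N10 x:[-2,16] y:[23/3,40/3] z:[1,18] -> hit [23/3,40/3], descend [2, 18]
    N2 x:[4,16] y:[23/3,11] z:[1,18] -> hit [23/3,11], descend [7, 14]
      N7 x:[25/2,16] y:[23/3,32/3] z:[1,5/2] -> miss, prune
      N14 x:[4,31/2] y:[8,11] z:[4,18] -> hit [8,11], descend [3, 6]
        N3 x:[25/2,31/2] y:[29/3,11] z:[4,7] -> miss, prune
        N6 x:[4,19/2] y:[8,31/3] z:[23/2,18] -> miss, prune
    N18 x:[-2,3] y:[8,40/3] z:[5/2,14] -> miss, prune
  N16 x:[-5/2,33/2] y:[37/3,64/3] z:[-3/2,17] -> hit [37/3,33/2], descend [12, 17]
    N12 x:[7,33/2] y:[37/3,64/3] z:[-1/2,17] -> hit [37/3,33/2], descend [13, 15]
      N13 x:[8,27/2] y:[19,64/3] z:[-1/2,6] -> miss, prune
      N15 x:[7,33/2] y:[37/3,56/3] z:[8,17] -> hit [37/3,33/2], descend [4, 8]
        N4 x:[7,17/2] y:[17,56/3] z:[8,17/2] -> miss, prune
        N8 x:[8,33/2] y:[37/3,17] z:[13,17] -> hit [13,33/2] leaf, test {P15@t=31/2, P16(miss)}
    N17 x:[-5/2,8] y:[14,61/3] z:[-3/2,29/2] -> miss, prune

Summary -> nodes [0, 10, 2, 7, 14, 3, 6, 18, 16, 12, 13, 15, 4, 8, 17]; box-tests=15; leaf-entries=1; first=P15

== RESULT ==
[0, 10, 2, 7, 14, 3, 6, 18, 16, 12, 13, 15, 4, 8, 17]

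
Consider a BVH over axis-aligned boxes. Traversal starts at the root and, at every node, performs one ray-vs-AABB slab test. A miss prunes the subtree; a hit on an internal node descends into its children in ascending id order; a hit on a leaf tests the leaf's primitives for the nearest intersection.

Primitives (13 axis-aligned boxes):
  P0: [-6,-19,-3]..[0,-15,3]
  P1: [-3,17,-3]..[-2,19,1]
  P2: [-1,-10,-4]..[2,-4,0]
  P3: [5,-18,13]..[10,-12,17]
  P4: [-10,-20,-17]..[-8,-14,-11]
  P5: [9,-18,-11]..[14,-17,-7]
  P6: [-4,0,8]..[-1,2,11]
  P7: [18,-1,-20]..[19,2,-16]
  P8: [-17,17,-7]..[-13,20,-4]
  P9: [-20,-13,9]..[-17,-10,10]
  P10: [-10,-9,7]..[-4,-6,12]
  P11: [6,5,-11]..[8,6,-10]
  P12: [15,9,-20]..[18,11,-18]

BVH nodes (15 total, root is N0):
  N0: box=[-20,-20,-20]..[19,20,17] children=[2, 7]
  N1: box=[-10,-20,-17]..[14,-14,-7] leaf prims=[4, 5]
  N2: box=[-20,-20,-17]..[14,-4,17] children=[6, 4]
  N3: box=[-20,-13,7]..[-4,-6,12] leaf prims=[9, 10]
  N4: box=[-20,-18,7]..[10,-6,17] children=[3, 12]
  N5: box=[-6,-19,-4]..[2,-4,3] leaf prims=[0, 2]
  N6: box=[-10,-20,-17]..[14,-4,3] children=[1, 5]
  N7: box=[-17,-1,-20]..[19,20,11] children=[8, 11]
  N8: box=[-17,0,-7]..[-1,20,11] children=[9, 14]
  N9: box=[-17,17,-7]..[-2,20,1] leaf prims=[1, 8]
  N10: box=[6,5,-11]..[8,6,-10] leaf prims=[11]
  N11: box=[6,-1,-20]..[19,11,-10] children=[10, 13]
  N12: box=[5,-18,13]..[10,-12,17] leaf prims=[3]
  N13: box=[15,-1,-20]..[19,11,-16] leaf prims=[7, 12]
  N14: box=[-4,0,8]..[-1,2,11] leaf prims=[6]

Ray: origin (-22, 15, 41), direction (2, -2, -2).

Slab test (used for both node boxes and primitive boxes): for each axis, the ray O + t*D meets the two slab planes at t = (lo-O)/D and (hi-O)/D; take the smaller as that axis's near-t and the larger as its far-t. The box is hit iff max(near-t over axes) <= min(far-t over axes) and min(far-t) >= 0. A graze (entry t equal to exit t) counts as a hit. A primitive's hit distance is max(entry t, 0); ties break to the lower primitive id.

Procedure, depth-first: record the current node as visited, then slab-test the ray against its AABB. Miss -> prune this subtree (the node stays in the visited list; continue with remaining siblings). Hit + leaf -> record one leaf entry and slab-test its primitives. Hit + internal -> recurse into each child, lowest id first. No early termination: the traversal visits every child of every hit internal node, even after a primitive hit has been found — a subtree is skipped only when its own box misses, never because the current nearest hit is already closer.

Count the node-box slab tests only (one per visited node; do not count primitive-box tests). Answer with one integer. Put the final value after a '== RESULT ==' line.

Walk:
N0 x:[1,41/2] y:[-5/2,35/2] z:[12,61/2] -> hit [12,35/2], descend [2, 7]
  N2 x:[1,18] y:[19/2,35/2] z:[12,29] -> hit [12,35/2], descend [4, 6]
    N4 x:[1,16] y:[21/2,33/2] z:[12,17] -> hit [12,16], descend [3, 12]
      N3 x:[1,9] y:[21/2,14] z:[29/2,17] -> miss, prune
      N12 x:[27/2,16] y:[27/2,33/2] z:[12,14] -> hit [27/2,14] leaf, test {P3@t=27/2}
    N6 x:[6,18] y:[19/2,35/2] z:[19,29] -> miss, prune
  N7 x:[5/2,41/2] y:[-5/2,8] z:[15,61/2] -> miss, prune

Summary -> nodes [0, 2, 4, 3, 12, 6, 7]; box-tests=7; leaf-entries=1; first=P3

== RESULT ==
7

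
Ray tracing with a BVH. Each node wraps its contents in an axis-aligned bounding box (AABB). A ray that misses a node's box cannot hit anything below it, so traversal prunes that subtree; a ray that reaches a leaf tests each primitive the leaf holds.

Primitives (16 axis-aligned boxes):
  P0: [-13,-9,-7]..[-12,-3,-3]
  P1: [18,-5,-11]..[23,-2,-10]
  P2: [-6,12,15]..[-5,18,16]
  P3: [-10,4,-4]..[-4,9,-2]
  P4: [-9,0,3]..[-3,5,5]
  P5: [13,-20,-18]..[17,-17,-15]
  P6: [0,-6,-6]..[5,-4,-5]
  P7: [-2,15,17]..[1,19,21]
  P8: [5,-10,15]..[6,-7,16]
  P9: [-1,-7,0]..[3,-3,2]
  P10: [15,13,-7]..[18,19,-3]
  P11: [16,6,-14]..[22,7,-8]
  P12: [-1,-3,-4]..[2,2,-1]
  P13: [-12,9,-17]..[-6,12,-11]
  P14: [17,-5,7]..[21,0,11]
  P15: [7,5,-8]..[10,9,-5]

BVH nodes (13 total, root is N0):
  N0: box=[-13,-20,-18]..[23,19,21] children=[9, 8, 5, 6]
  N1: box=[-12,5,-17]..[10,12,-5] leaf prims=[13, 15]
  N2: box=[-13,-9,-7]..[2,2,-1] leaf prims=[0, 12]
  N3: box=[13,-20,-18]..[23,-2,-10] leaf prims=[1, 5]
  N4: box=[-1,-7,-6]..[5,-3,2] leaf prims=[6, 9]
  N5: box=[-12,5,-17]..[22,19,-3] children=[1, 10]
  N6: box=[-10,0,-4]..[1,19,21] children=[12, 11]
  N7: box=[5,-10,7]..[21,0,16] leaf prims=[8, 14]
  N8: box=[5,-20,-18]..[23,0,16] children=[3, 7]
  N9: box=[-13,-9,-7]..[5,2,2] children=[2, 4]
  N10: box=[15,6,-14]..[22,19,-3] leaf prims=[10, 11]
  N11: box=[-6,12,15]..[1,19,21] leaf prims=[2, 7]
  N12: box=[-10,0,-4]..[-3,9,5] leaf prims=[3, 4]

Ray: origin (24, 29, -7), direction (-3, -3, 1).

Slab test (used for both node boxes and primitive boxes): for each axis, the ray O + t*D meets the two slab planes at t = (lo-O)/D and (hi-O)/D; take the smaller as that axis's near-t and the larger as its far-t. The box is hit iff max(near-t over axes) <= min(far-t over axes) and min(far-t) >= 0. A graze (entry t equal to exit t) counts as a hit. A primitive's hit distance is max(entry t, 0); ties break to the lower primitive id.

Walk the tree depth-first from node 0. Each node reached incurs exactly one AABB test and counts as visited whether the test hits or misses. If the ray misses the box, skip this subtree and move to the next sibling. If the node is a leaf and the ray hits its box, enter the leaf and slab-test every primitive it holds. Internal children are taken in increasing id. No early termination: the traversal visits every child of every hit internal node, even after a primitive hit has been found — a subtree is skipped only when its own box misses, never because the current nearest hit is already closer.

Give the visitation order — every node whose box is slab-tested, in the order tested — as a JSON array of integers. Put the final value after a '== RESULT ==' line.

Traverse from the root:
N0 x:[1/3,37/3] y:[10/3,49/3] z:[-11,28] -> hit [10/3,37/3], descend [5, 6, 8, 9]
  N5 x:[2/3,12] y:[10/3,8] z:[-10,4] -> hit [10/3,4], descend [1, 10]
    N1 x:[14/3,12] y:[17/3,8] z:[-10,2] -> miss, prune
    N10 x:[2/3,3] y:[10/3,23/3] z:[-7,4] -> miss, prune
  N6 x:[23/3,34/3] y:[10/3,29/3] z:[3,28] -> hit [23/3,29/3], descend [11, 12]
    N11 x:[23/3,10] y:[10/3,17/3] z:[22,28] -> miss, prune
    N12 x:[9,34/3] y:[20/3,29/3] z:[3,12] -> hit [9,29/3] leaf, test {P3(miss), P4(miss)}
  N8 x:[1/3,19/3] y:[29/3,49/3] z:[-11,23] -> miss, prune
  N9 x:[19/3,37/3] y:[9,38/3] z:[0,9] -> hit [9,9], descend [2, 4]
    N2 x:[22/3,37/3] y:[9,38/3] z:[0,6] -> miss, prune
    N4 x:[19/3,25/3] y:[32/3,12] z:[1,9] -> miss, prune

Summary -> nodes [0, 5, 1, 10, 6, 11, 12, 8, 9, 2, 4]; box-tests=11; leaf-entries=1; first=miss

== RESULT ==
[0, 5, 1, 10, 6, 11, 12, 8, 9, 2, 4]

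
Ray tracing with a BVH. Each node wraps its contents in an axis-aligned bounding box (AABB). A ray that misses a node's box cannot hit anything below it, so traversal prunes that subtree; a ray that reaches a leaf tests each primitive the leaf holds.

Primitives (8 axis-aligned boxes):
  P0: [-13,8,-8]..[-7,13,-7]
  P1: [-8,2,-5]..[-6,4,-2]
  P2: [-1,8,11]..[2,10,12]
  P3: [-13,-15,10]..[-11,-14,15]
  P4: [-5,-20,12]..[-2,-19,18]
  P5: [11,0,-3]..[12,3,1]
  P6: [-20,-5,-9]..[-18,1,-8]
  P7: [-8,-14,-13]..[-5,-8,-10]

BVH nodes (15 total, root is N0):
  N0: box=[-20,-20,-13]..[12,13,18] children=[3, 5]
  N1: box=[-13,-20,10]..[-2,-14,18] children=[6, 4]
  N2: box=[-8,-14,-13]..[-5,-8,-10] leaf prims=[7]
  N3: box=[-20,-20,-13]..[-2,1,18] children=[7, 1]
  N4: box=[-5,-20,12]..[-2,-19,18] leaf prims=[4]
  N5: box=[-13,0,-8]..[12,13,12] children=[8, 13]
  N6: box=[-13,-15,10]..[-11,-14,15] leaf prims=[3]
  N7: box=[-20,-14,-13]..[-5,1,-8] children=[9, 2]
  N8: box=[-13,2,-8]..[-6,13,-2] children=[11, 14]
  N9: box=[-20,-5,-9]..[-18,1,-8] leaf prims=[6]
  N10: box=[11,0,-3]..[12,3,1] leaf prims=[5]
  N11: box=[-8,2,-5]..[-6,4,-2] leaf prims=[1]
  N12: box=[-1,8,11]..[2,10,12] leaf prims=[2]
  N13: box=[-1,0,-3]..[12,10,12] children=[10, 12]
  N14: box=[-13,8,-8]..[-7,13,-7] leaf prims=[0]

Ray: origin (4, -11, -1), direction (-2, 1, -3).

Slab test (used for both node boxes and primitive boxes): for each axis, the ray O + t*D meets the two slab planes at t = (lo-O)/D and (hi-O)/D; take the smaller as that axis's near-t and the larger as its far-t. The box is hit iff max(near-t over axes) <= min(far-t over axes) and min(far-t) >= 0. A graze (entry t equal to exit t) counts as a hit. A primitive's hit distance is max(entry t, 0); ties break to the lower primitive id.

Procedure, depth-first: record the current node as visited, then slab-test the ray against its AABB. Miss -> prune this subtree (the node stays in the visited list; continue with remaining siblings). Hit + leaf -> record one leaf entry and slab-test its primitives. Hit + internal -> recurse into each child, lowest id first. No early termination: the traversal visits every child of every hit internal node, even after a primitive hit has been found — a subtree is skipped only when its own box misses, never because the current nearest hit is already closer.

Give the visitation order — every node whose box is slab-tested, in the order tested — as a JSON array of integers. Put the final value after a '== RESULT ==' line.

Walk:
N0 x:[-4,12] y:[-9,24] z:[-19/3,4] -> hit [-4,4], descend [3, 5]
  N3 x:[3,12] y:[-9,12] z:[-19/3,4] -> hit [3,4], descend [1, 7]
    N1 x:[3,17/2] y:[-9,-3] z:[-19/3,-11/3] -> miss, prune
    N7 x:[9/2,12] y:[-3,12] z:[7/3,4] -> miss, prune
  N5 x:[-4,17/2] y:[11,24] z:[-13/3,7/3] -> miss, prune

order=[0, 3, 1, 7, 5]  |boxes|=5  |leaves|=0  hit=miss

== RESULT ==
[0, 3, 1, 7, 5]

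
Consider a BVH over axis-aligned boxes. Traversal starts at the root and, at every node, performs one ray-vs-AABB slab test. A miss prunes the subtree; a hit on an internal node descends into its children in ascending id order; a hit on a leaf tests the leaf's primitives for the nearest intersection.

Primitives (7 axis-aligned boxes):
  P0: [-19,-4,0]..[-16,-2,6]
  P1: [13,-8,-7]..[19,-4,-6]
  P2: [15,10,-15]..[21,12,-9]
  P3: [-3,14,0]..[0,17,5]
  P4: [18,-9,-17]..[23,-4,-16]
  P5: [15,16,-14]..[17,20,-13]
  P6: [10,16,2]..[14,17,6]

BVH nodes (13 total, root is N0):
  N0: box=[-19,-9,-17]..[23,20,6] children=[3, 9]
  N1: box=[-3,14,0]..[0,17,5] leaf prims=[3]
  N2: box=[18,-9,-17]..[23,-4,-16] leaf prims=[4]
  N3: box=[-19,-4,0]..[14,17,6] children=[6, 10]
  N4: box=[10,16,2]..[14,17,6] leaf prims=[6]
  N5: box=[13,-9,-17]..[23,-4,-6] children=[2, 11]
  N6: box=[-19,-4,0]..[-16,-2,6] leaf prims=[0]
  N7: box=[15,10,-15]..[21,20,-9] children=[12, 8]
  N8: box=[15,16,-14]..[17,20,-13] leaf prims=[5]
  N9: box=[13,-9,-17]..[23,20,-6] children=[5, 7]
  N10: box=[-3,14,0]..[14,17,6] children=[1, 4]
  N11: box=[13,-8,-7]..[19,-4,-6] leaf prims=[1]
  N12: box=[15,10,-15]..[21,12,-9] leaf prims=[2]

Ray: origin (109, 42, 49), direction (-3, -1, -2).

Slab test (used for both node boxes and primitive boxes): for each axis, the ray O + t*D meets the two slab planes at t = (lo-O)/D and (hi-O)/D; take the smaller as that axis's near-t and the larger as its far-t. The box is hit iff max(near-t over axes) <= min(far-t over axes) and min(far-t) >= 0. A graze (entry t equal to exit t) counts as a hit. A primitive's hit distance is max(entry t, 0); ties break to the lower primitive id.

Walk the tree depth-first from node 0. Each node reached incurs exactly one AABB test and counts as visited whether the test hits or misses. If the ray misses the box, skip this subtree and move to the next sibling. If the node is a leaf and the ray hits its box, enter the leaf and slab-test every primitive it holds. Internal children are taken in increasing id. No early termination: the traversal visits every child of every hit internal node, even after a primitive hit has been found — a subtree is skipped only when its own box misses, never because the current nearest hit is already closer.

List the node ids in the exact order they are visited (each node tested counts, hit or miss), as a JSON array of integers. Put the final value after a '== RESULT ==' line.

Walk:
N0 x:[86/3,128/3] y:[22,51] z:[43/2,33] -> hit [86/3,33], descend [3, 9]
  N3 x:[95/3,128/3] y:[25,46] z:[43/2,49/2] -> miss, prune
  N9 x:[86/3,32] y:[22,51] z:[55/2,33] -> hit [86/3,32], descend [5, 7]
    N5 x:[86/3,32] y:[46,51] z:[55/2,33] -> miss, prune
    N7 x:[88/3,94/3] y:[22,32] z:[29,32] -> hit [88/3,94/3], descend [8, 12]
      N8 x:[92/3,94/3] y:[22,26] z:[31,63/2] -> miss, prune
      N12 x:[88/3,94/3] y:[30,32] z:[29,32] -> hit [30,94/3] leaf, test {P2@t=30}

7 AABB tests over nodes [0, 3, 9, 5, 7, 8, 12]; 1 leaf entered; closest P2.

== RESULT ==
[0, 3, 9, 5, 7, 8, 12]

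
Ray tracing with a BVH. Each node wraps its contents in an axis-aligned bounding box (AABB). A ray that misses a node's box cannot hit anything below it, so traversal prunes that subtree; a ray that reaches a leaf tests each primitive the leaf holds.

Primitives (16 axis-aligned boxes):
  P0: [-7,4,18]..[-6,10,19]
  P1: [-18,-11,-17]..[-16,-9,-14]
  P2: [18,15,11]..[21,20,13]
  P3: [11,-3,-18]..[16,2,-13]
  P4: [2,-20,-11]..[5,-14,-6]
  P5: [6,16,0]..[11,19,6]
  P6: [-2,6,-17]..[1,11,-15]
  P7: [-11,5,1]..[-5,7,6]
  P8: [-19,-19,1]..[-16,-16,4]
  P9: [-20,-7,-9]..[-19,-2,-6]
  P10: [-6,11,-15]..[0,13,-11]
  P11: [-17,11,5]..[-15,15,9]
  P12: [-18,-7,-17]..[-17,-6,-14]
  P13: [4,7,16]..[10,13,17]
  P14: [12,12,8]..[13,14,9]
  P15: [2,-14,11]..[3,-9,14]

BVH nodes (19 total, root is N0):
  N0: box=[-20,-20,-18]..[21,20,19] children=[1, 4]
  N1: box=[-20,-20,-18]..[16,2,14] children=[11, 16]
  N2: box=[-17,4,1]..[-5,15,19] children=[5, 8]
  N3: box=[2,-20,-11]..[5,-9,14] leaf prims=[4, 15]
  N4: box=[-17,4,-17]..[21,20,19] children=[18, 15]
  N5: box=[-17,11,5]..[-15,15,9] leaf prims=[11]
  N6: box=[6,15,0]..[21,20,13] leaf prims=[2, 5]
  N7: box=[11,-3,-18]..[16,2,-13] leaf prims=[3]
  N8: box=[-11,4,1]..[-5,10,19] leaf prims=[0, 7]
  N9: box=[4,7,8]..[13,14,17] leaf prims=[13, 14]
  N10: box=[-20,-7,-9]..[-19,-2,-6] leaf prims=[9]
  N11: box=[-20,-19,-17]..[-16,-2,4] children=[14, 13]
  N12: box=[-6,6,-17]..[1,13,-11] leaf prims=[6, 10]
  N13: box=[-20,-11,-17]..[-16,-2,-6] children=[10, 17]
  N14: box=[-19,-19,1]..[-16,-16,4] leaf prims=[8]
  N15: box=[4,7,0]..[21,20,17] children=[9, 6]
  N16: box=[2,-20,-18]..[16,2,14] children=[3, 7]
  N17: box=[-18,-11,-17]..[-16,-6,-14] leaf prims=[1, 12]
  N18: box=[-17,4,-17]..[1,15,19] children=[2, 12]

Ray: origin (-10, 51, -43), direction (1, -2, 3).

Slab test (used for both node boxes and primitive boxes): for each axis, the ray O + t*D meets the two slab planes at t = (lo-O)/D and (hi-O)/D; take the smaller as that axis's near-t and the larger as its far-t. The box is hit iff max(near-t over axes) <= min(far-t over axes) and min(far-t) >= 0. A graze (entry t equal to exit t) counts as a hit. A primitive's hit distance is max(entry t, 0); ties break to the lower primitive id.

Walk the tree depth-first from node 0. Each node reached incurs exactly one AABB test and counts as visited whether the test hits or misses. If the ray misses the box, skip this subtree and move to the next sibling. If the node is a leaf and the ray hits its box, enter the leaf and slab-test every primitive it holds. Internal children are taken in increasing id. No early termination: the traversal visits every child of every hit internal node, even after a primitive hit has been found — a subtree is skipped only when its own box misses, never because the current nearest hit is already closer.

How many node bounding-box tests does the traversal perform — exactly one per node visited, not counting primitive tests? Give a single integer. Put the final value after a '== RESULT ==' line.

Walk:
N0 x:[-10,31] y:[31/2,71/2] z:[25/3,62/3] -> hit [31/2,62/3], descend [1, 4]
  N1 x:[-10,26] y:[49/2,71/2] z:[25/3,19] -> miss, prune
  N4 x:[-7,31] y:[31/2,47/2] z:[26/3,62/3] -> hit [31/2,62/3], descend [15, 18]
    N15 x:[14,31] y:[31/2,22] z:[43/3,20] -> hit [31/2,20], descend [6, 9]
      N6 x:[16,31] y:[31/2,18] z:[43/3,56/3] -> hit [16,18] leaf, test {P2(miss), P5@t=16}
      N9 x:[14,23] y:[37/2,22] z:[17,20] -> hit [37/2,20] leaf, test {P13@t=59/3, P14(miss)}
    N18 x:[-7,11] y:[18,47/2] z:[26/3,62/3] -> miss, prune

order=[0, 1, 4, 15, 6, 9, 18]  |boxes|=7  |leaves|=2  hit=P5

== RESULT ==
7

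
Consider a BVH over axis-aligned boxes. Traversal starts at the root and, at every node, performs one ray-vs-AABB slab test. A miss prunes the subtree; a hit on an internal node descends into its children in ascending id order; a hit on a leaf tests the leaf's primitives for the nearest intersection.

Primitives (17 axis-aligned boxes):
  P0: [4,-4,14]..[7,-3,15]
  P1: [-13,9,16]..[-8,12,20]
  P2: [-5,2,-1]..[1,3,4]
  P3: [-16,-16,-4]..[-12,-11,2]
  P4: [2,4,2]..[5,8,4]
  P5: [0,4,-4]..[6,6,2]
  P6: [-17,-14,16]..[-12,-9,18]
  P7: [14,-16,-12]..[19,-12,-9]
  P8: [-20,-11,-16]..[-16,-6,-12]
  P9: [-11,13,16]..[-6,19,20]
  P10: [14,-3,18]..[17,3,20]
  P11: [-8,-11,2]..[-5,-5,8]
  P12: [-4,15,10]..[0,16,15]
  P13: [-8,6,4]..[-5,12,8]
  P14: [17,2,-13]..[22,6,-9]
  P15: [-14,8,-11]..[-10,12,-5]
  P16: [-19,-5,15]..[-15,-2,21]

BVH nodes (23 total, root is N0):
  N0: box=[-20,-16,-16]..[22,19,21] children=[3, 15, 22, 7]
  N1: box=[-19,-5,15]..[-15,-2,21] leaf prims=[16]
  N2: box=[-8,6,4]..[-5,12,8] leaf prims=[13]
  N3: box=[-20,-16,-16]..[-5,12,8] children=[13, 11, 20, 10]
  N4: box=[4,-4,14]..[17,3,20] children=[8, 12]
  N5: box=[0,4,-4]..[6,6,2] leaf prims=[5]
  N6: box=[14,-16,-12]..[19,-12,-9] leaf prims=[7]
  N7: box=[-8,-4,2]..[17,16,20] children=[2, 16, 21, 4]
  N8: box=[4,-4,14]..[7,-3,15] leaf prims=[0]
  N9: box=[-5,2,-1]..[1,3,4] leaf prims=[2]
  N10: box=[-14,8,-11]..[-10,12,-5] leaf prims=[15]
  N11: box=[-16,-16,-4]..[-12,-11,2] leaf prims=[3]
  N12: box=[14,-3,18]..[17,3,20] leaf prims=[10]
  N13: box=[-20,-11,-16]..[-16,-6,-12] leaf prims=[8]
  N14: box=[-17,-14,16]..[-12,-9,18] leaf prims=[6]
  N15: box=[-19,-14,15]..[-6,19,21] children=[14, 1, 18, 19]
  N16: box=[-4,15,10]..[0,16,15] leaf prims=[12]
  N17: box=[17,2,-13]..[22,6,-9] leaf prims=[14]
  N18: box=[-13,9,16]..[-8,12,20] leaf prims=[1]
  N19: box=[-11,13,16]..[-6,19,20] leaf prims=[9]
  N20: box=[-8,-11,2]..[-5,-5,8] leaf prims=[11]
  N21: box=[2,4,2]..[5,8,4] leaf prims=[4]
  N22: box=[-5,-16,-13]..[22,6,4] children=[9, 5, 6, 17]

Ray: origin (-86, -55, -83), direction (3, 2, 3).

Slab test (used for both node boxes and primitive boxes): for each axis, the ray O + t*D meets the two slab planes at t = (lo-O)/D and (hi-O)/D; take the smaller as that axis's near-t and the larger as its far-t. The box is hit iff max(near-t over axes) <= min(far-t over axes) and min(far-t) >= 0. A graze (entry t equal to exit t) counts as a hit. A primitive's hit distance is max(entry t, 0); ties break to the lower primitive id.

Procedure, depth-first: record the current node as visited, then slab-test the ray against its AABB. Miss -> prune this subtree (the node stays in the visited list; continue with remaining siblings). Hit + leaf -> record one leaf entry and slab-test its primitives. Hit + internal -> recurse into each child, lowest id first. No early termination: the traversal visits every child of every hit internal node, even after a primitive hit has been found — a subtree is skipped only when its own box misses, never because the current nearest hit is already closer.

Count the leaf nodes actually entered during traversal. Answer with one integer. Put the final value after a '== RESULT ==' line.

Trace the traversal:
N0 x:[22,36] y:[39/2,37] z:[67/3,104/3] -> hit [67/3,104/3], descend [3, 7, 15, 22]
  N3 x:[22,27] y:[39/2,67/2] z:[67/3,91/3] -> hit [67/3,27], descend [10, 11, 13, 20]
    N10 x:[24,76/3] y:[63/2,67/2] z:[24,26] -> miss, prune
    N11 x:[70/3,74/3] y:[39/2,22] z:[79/3,85/3] -> miss, prune
    N13 x:[22,70/3] y:[22,49/2] z:[67/3,71/3] -> hit [67/3,70/3] leaf, test {P8@t=67/3}
    N20 x:[26,27] y:[22,25] z:[85/3,91/3] -> miss, prune
  N7 x:[26,103/3] y:[51/2,71/2] z:[85/3,103/3] -> hit [85/3,103/3], descend [2, 4, 16, 21]
    N2 x:[26,27] y:[61/2,67/2] z:[29,91/3] -> miss, prune
    N4 x:[30,103/3] y:[51/2,29] z:[97/3,103/3] -> miss, prune
    N16 x:[82/3,86/3] y:[35,71/2] z:[31,98/3] -> miss, prune
    N21 x:[88/3,91/3] y:[59/2,63/2] z:[85/3,29] -> miss, prune
  N15 x:[67/3,80/3] y:[41/2,37] z:[98/3,104/3] -> miss, prune
  N22 x:[27,36] y:[39/2,61/2] z:[70/3,29] -> hit [27,29], descend [5, 6, 9, 17]
    N5 x:[86/3,92/3] y:[59/2,61/2] z:[79/3,85/3] -> miss, prune
    N6 x:[100/3,35] y:[39/2,43/2] z:[71/3,74/3] -> miss, prune
    N9 x:[27,29] y:[57/2,29] z:[82/3,29] -> hit [57/2,29] leaf, test {P2@t=57/2}
    N17 x:[103/3,36] y:[57/2,61/2] z:[70/3,74/3] -> miss, prune

Summary -> nodes [0, 3, 10, 11, 13, 20, 7, 2, 4, 16, 21, 15, 22, 5, 6, 9, 17]; box-tests=17; leaf-entries=2; first=P8

== RESULT ==
2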